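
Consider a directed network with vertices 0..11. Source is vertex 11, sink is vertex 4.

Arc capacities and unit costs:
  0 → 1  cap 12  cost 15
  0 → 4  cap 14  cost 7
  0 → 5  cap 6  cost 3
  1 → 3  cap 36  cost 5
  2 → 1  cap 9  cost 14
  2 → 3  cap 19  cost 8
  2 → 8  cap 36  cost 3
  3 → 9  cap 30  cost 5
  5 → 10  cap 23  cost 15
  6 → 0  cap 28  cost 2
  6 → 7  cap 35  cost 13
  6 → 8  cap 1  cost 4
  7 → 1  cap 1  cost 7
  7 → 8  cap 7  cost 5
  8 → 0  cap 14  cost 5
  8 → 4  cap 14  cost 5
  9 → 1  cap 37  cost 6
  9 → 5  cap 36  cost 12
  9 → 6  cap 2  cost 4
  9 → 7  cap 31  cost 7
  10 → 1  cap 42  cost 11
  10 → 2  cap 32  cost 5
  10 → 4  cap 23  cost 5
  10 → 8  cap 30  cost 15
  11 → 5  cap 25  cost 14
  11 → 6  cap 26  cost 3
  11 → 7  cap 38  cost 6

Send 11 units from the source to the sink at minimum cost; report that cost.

Minimum cost for 11 units: 132

shortest-cost path #1: 11→6→8→4 push 1 @ unit cost 12 (adds 12)
shortest-cost path #2: 11→6→0→4 push 10 @ unit cost 12 (adds 120)
total cost = 132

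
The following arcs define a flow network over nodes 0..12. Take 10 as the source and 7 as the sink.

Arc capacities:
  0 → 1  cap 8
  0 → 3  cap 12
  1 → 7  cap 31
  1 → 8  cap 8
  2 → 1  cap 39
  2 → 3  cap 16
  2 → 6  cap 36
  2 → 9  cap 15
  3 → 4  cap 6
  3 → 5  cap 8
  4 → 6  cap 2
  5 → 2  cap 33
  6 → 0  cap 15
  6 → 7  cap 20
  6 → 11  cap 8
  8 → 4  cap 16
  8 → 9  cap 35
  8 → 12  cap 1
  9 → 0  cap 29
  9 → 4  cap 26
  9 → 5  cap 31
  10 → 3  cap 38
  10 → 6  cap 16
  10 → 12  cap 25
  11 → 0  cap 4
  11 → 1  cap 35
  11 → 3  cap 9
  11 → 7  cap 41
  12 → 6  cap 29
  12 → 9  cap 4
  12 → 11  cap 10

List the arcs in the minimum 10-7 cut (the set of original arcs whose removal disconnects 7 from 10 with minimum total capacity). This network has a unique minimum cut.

Min-cut arcs: {(3,5), (4,6), (10,6), (10,12)} (total capacity 51)

augment #1: 10→6→7 push 16
augment #2: 10→12→6→7 push 4
augment #3: 10→12→11→7 push 10
augment #4: 10→12→6→11→7 push 8
augment #5: 10→3→5→2→1→7 push 8
augment #6: 10→12→6→0→1→7 push 3
augment #7: 10→3→4→6→0→1→7 push 2
max flow = 51; residual-reachable set from 10 gives S-side
cut edges (S→T): {(3,5), (4,6), (10,6), (10,12)} total cap 51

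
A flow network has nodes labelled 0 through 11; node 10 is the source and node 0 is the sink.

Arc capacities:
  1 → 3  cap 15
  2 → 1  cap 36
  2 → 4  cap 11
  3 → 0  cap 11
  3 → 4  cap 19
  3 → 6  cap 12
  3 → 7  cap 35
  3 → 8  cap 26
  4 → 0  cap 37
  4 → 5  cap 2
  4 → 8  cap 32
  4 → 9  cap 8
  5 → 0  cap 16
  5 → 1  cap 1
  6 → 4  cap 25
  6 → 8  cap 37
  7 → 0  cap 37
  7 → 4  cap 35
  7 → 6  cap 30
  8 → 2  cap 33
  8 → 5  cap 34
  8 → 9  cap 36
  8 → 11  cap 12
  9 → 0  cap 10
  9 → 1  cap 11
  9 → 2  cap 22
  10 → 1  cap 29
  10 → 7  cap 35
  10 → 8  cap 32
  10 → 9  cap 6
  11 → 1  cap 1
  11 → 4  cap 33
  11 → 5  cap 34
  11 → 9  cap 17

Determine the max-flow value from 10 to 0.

augment #1: 10→7→0 bottleneck 35, total now 35
augment #2: 10→9→0 bottleneck 6, total now 41
augment #3: 10→1→3→0 bottleneck 11, total now 52
augment #4: 10→8→5→0 bottleneck 16, total now 68
augment #5: 10→8→9→0 bottleneck 4, total now 72
augment #6: 10→1→3→4→0 bottleneck 4, total now 76
augment #7: 10→8→2→4→0 bottleneck 11, total now 87
augment #8: 10→8→11→4→0 bottleneck 1, total now 88

Maximum flow value: 88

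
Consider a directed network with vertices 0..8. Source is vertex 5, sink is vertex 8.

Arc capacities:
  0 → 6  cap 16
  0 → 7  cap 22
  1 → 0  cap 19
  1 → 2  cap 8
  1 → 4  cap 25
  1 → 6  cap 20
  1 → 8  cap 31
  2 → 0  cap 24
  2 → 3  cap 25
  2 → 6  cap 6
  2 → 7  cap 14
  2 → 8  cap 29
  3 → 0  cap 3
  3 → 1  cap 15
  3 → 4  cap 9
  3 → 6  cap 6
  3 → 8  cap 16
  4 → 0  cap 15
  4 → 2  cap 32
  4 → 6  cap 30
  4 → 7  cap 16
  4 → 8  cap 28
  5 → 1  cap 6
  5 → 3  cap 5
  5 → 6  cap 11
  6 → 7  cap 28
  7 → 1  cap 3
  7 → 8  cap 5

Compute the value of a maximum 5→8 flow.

augment #1: 5→1→8 bottleneck 6, total now 6
augment #2: 5→3→8 bottleneck 5, total now 11
augment #3: 5→6→7→8 bottleneck 5, total now 16
augment #4: 5→6→7→1→8 bottleneck 3, total now 19

Maximum flow value: 19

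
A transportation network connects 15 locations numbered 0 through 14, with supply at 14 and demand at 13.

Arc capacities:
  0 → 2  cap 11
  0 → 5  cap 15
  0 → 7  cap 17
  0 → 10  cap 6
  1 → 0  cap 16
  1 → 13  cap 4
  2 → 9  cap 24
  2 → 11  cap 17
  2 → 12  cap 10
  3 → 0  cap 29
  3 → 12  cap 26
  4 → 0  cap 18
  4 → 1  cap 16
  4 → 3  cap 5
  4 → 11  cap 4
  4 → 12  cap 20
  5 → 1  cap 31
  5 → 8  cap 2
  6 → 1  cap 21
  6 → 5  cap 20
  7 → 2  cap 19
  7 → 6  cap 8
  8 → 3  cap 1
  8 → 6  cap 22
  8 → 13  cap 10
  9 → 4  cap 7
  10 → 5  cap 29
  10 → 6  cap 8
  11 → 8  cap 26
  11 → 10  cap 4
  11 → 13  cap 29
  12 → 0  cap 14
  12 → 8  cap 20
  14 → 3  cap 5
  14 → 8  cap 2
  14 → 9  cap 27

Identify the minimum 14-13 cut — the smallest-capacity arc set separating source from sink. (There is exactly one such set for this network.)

Min-cut arcs: {(9,4), (14,3), (14,8)} (total capacity 14)

augment #1: 14→8→13 push 2
augment #2: 14→3→12→8→13 push 5
augment #3: 14→9→4→1→13 push 4
augment #4: 14→9→4→11→13 push 3
max flow = 14; residual-reachable set from 14 gives S-side
cut edges (S→T): {(9,4), (14,3), (14,8)} total cap 14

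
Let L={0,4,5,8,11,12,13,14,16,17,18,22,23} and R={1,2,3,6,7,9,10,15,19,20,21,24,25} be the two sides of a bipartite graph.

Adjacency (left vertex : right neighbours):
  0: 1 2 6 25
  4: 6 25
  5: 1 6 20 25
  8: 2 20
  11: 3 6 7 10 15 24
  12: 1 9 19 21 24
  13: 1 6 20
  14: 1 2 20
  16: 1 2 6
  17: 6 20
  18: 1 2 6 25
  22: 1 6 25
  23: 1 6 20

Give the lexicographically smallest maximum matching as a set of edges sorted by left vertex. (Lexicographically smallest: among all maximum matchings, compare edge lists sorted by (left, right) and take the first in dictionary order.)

|M| = 7 (so the lex-smallest maximum matching has 7 edges)
process left vertices in ascending order; for each, take the smallest-labelled available neighbour that still permits 7 edges overall, or leave it unmatched if none does
lex-smallest matching: {0-1, 4-6, 5-20, 8-2, 11-3, 12-9, 18-25}

Lex-smallest maximum matching: {(0,1), (4,6), (5,20), (8,2), (11,3), (12,9), (18,25)}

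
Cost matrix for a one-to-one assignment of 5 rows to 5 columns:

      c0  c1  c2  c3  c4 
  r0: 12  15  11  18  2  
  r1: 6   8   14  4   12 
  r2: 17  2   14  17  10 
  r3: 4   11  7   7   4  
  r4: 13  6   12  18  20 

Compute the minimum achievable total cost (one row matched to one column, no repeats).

optimal assignment: row0→col4 (cost 2), row1→col3 (cost 4), row2→col1 (cost 2), row3→col0 (cost 4), row4→col2 (cost 12)
total = 2 + 4 + 2 + 4 + 12 = 24

Minimum assignment cost: 24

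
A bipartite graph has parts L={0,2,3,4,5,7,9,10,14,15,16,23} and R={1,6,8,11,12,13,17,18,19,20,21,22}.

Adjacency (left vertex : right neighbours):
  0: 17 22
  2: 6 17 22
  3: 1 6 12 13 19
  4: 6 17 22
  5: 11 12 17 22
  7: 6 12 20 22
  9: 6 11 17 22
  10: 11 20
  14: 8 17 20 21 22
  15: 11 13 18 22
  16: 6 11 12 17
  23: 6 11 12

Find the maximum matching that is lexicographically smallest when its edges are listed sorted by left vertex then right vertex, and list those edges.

Lex-smallest maximum matching: {(0,17), (2,6), (3,1), (4,22), (5,11), (7,12), (10,20), (14,8), (15,13)}

|M| = 9 (so the lex-smallest maximum matching has 9 edges)
process left vertices in ascending order; for each, take the smallest-labelled available neighbour that still permits 9 edges overall, or leave it unmatched if none does
lex-smallest matching: {0-17, 2-6, 3-1, 4-22, 5-11, 7-12, 10-20, 14-8, 15-13}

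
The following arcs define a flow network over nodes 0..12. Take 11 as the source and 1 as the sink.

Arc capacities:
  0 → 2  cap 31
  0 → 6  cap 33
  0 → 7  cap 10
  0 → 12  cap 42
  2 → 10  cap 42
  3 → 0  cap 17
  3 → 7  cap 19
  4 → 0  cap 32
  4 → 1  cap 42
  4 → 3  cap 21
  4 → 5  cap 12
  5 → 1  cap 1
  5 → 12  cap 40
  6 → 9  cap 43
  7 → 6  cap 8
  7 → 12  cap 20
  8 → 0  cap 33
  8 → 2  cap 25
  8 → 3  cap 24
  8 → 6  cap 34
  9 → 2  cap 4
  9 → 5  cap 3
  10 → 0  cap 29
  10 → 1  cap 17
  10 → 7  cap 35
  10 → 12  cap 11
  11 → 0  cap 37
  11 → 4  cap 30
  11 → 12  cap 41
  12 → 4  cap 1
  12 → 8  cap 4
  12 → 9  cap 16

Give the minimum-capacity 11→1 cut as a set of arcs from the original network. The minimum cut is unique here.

augment #1: 11→4→1 push 30
augment #2: 11→12→4→1 push 1
augment #3: 11→0→2→10→1 push 17
augment #4: 11→12→9→5→1 push 1
max flow = 49; residual-reachable set from 11 gives S-side
cut edges (S→T): {(5,1), (10,1), (11,4), (12,4)} total cap 49

Min-cut arcs: {(5,1), (10,1), (11,4), (12,4)} (total capacity 49)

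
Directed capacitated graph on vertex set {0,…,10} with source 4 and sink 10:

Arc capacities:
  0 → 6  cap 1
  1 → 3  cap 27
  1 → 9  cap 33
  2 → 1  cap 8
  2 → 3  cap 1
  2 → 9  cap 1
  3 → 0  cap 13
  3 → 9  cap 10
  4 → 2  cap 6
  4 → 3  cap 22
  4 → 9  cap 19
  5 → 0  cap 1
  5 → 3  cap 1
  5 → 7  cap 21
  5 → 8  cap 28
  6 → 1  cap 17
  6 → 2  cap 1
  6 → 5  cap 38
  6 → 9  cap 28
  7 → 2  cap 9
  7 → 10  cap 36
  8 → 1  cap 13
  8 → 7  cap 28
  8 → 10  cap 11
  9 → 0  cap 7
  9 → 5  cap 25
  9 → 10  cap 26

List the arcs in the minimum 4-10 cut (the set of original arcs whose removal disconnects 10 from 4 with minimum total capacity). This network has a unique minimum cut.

Min-cut arcs: {(0,6), (3,9), (4,2), (4,9)} (total capacity 36)

augment #1: 4→9→10 push 19
augment #2: 4→2→9→10 push 1
augment #3: 4→3→9→10 push 6
augment #4: 4→3→9→5→7→10 push 4
augment #5: 4→2→1→9→5→7→10 push 5
augment #6: 4→3→0→6→5→7→10 push 1
max flow = 36; residual-reachable set from 4 gives S-side
cut edges (S→T): {(0,6), (3,9), (4,2), (4,9)} total cap 36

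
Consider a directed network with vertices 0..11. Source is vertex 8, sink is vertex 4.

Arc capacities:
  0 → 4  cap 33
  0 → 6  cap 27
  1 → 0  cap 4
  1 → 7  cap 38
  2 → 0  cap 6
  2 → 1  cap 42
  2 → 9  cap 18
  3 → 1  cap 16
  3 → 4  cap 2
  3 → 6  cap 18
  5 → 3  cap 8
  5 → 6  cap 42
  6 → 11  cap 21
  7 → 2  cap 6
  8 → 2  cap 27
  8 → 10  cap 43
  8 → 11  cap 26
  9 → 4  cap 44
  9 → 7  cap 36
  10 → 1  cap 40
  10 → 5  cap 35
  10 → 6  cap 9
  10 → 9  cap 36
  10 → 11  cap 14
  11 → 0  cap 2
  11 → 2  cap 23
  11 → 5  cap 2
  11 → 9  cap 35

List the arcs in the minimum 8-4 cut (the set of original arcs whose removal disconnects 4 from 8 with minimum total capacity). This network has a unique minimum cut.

augment #1: 8→2→0→4 push 6
augment #2: 8→2→9→4 push 18
augment #3: 8→10→9→4 push 26
augment #4: 8→11→0→4 push 2
augment #5: 8→2→1→0→4 push 3
augment #6: 8→10→1→0→4 push 1
augment #7: 8→10→5→3→4 push 2
max flow = 58; residual-reachable set from 8 gives S-side
cut edges (S→T): {(1,0), (2,0), (3,4), (9,4), (11,0)} total cap 58

Min-cut arcs: {(1,0), (2,0), (3,4), (9,4), (11,0)} (total capacity 58)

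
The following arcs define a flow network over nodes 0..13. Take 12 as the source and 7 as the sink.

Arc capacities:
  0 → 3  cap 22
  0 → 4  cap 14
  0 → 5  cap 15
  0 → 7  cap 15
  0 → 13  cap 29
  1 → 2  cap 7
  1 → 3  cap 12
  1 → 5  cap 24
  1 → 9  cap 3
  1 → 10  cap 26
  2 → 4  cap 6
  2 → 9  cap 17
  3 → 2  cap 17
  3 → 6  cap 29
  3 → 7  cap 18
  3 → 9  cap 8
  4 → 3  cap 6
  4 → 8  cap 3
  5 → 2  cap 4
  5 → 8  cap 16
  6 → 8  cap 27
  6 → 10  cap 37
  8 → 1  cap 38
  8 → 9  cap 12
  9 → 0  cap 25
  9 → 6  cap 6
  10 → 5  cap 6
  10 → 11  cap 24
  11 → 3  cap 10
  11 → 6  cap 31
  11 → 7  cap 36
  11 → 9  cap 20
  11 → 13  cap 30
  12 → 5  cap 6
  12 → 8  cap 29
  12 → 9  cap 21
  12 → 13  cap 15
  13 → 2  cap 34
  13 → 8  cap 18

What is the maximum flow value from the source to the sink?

Maximum flow value: 57

augment #1: 12→9→0→7 bottleneck 15, total now 15
augment #2: 12→8→1→3→7 bottleneck 12, total now 27
augment #3: 12→9→0→3→7 bottleneck 6, total now 33
augment #4: 12→8→1→10→11→7 bottleneck 17, total now 50
augment #5: 12→5→8→1→10→11→7 bottleneck 6, total now 56
augment #6: 12→13→8→1→10→11→7 bottleneck 1, total now 57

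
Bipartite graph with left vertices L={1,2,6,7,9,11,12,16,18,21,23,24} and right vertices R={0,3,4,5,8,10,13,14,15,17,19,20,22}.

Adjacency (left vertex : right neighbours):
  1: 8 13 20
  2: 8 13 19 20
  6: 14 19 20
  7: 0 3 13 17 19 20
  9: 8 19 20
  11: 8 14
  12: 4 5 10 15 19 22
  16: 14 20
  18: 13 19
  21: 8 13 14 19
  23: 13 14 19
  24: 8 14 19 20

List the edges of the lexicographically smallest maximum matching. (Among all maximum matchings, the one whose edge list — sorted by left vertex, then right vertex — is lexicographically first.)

|M| = 7 (so the lex-smallest maximum matching has 7 edges)
process left vertices in ascending order; for each, take the smallest-labelled available neighbour that still permits 7 edges overall, or leave it unmatched if none does
lex-smallest matching: {1-8, 2-13, 6-14, 7-0, 9-19, 12-4, 16-20}

Lex-smallest maximum matching: {(1,8), (2,13), (6,14), (7,0), (9,19), (12,4), (16,20)}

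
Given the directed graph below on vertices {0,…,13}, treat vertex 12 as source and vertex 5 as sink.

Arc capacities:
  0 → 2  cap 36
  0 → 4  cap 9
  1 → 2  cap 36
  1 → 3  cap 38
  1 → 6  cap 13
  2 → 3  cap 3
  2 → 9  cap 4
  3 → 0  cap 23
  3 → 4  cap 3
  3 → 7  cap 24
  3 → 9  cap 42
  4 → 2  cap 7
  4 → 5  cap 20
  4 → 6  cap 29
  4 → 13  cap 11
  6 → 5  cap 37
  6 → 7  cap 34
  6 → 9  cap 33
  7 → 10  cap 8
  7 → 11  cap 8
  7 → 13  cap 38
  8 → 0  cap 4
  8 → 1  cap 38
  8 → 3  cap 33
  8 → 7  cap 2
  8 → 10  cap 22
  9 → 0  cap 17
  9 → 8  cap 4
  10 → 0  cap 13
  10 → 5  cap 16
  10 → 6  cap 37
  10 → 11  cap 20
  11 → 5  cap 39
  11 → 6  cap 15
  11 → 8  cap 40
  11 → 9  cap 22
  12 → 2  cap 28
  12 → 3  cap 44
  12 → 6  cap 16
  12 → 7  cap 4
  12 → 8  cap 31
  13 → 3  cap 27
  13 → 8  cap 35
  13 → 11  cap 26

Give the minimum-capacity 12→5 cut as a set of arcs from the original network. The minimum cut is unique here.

augment #1: 12→6→5 push 16
augment #2: 12→3→4→5 push 3
augment #3: 12→7→10→5 push 4
augment #4: 12→8→10→5 push 12
augment #5: 12→3→0→4→5 push 9
augment #6: 12→3→7→11→5 push 8
augment #7: 12→8→1→6→5 push 13
augment #8: 12→8→10→6→5 push 6
augment #9: 12→3→7→10→6→5 push 2
augment #10: 12→3→7→10→11→5 push 2
augment #11: 12→3→7→13→11→5 push 12
augment #12: 12→2→9→8→10→11→5 push 4
max flow = 91; residual-reachable set from 12 gives S-side
cut edges (S→T): {(0,4), (3,4), (3,7), (9,8), (12,6), (12,7), (12,8)} total cap 91

Min-cut arcs: {(0,4), (3,4), (3,7), (9,8), (12,6), (12,7), (12,8)} (total capacity 91)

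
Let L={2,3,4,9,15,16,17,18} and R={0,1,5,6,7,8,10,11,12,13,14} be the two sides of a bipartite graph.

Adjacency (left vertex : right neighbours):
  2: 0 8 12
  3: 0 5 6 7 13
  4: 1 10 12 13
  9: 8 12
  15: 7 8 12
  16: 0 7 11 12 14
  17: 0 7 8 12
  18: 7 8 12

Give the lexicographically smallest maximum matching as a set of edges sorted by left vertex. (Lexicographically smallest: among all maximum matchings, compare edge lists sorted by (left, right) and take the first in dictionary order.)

Lex-smallest maximum matching: {(2,0), (3,5), (4,1), (9,8), (15,7), (16,11), (17,12)}

|M| = 7 (so the lex-smallest maximum matching has 7 edges)
process left vertices in ascending order; for each, take the smallest-labelled available neighbour that still permits 7 edges overall, or leave it unmatched if none does
lex-smallest matching: {2-0, 3-5, 4-1, 9-8, 15-7, 16-11, 17-12}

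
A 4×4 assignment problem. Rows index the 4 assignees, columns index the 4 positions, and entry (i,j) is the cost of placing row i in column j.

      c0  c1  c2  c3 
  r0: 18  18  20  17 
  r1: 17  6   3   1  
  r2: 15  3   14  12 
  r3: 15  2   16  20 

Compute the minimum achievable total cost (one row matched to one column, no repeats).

Minimum assignment cost: 35

one of 2 optimal assignments: row0→col0 (cost 18), row1→col2 (cost 3), row2→col3 (cost 12), row3→col1 (cost 2)
total = 18 + 3 + 12 + 2 = 35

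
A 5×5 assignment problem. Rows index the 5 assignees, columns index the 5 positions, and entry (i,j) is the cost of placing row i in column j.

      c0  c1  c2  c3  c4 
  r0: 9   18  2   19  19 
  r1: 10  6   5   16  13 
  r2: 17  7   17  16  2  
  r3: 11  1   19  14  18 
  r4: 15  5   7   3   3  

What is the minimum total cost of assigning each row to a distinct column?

optimal assignment: row0→col2 (cost 2), row1→col0 (cost 10), row2→col4 (cost 2), row3→col1 (cost 1), row4→col3 (cost 3)
total = 2 + 10 + 2 + 1 + 3 = 18

Minimum assignment cost: 18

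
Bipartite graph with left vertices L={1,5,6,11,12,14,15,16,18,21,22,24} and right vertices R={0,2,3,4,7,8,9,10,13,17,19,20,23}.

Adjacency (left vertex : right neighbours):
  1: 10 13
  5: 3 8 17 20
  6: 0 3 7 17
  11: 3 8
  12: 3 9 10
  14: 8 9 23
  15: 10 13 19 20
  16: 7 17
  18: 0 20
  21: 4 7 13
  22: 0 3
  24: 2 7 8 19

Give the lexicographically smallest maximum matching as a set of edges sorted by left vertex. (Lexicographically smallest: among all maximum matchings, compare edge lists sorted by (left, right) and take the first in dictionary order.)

Lex-smallest maximum matching: {(1,10), (5,3), (6,7), (11,8), (12,9), (14,23), (15,13), (16,17), (18,20), (21,4), (22,0), (24,2)}

|M| = 12 (so the lex-smallest maximum matching has 12 edges)
process left vertices in ascending order; for each, take the smallest-labelled available neighbour that still permits 12 edges overall, or leave it unmatched if none does
lex-smallest matching: {1-10, 5-3, 6-7, 11-8, 12-9, 14-23, 15-13, 16-17, 18-20, 21-4, 22-0, 24-2}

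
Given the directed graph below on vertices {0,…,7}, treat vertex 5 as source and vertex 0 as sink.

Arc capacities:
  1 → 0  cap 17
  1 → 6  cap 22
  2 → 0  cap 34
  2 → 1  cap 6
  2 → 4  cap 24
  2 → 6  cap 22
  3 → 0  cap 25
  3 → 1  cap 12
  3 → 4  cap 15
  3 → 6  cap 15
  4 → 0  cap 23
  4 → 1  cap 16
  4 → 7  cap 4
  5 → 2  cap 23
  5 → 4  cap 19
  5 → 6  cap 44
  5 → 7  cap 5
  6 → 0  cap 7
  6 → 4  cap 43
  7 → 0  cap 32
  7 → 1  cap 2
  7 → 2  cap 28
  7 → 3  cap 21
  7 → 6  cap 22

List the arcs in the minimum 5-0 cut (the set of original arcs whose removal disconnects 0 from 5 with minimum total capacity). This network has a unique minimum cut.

Min-cut arcs: {(4,0), (4,1), (4,7), (5,2), (5,7), (6,0)} (total capacity 78)

augment #1: 5→2→0 push 23
augment #2: 5→4→0 push 19
augment #3: 5→6→0 push 7
augment #4: 5→7→0 push 5
augment #5: 5→6→4→0 push 4
augment #6: 5→6→4→1→0 push 16
augment #7: 5→6→4→7→0 push 4
max flow = 78; residual-reachable set from 5 gives S-side
cut edges (S→T): {(4,0), (4,1), (4,7), (5,2), (5,7), (6,0)} total cap 78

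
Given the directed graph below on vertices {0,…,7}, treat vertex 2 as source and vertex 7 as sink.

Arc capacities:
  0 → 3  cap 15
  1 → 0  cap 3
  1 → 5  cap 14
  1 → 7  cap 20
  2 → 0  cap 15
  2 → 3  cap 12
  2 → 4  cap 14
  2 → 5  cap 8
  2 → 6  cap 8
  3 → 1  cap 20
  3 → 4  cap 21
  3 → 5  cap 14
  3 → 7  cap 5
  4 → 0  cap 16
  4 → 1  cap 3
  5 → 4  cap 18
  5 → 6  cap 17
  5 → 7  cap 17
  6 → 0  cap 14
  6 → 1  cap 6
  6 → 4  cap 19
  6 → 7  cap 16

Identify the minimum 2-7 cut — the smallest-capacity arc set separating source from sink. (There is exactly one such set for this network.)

augment #1: 2→3→7 push 5
augment #2: 2→5→7 push 8
augment #3: 2→6→7 push 8
augment #4: 2→3→1→7 push 7
augment #5: 2→4→1→7 push 3
augment #6: 2→0→3→1→7 push 10
augment #7: 2→0→3→5→7 push 5
max flow = 46; residual-reachable set from 2 gives S-side
cut edges (S→T): {(0,3), (2,3), (2,5), (2,6), (4,1)} total cap 46

Min-cut arcs: {(0,3), (2,3), (2,5), (2,6), (4,1)} (total capacity 46)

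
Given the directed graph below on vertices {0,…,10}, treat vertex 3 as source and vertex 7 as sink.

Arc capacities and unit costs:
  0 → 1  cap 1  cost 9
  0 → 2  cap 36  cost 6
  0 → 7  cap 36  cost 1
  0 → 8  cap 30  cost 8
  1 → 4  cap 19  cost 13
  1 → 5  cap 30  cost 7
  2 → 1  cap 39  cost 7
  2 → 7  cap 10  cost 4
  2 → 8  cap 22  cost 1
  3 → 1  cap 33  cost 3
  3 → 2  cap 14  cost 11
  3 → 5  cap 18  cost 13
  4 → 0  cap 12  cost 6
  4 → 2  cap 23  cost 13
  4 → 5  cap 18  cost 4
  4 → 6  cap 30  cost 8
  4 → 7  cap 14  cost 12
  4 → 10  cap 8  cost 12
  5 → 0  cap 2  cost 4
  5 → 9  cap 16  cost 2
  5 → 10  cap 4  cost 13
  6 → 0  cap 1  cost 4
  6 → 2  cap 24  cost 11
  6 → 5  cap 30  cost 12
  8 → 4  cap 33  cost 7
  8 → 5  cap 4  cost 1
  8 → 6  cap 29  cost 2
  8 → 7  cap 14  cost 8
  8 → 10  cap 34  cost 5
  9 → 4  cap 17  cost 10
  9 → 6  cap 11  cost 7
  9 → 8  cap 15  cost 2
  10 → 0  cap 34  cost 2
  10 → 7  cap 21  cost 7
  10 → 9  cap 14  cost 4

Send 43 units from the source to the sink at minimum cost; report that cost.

shortest-cost path #1: 3→2→7 push 10 @ unit cost 15 (adds 150)
shortest-cost path #2: 3→1→5→0→7 push 2 @ unit cost 15 (adds 30)
shortest-cost path #3: 3→2→8→6→0→7 push 1 @ unit cost 19 (adds 19)
shortest-cost path #4: 3→2→8→7 push 3 @ unit cost 20 (adds 60)
shortest-cost path #5: 3→1→5→9→8→7 push 11 @ unit cost 22 (adds 242)
shortest-cost path #6: 3→1→5→9→8→10→0→7 push 4 @ unit cost 22 (adds 88)
shortest-cost path #7: 3→1→4→0→7 push 12 @ unit cost 23 (adds 276)
total cost = 865

Minimum cost for 43 units: 865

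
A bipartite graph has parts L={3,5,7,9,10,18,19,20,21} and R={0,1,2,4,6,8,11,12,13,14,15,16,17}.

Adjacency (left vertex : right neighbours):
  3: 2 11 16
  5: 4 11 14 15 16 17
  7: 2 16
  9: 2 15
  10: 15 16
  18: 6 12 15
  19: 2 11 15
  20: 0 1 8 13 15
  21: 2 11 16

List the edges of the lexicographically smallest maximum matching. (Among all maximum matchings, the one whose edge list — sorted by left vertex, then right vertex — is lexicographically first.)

|M| = 7 (so the lex-smallest maximum matching has 7 edges)
process left vertices in ascending order; for each, take the smallest-labelled available neighbour that still permits 7 edges overall, or leave it unmatched if none does
lex-smallest matching: {3-2, 5-4, 7-16, 9-15, 18-6, 19-11, 20-0}

Lex-smallest maximum matching: {(3,2), (5,4), (7,16), (9,15), (18,6), (19,11), (20,0)}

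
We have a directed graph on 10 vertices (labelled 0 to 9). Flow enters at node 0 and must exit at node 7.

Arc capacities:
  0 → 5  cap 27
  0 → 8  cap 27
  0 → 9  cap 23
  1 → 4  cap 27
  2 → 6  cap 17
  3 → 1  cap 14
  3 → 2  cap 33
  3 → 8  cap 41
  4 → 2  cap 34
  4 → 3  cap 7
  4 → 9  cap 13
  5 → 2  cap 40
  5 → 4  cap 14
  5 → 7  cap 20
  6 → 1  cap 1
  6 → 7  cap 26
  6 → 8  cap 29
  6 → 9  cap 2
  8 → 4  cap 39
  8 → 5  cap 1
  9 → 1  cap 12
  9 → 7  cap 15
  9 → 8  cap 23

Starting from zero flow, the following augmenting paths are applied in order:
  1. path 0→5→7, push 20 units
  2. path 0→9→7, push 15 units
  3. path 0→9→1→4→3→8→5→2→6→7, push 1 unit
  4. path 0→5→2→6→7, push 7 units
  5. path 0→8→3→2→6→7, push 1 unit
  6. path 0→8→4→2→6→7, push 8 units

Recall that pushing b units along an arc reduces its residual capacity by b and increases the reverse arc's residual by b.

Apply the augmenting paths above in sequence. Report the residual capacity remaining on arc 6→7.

after path 1 (0→5→7, push 20): res(6,7)=26
after path 2 (0→9→7, push 15): res(6,7)=26
after path 3 (0→9→1→4→3→8→5→2→6→7, push 1): res(6,7)=25
after path 4 (0→5→2→6→7, push 7): res(6,7)=18
after path 5 (0→8→3→2→6→7, push 1): res(6,7)=17
after path 6 (0→8→4→2→6→7, push 8): res(6,7)=9

Residual capacity of (6,7): 9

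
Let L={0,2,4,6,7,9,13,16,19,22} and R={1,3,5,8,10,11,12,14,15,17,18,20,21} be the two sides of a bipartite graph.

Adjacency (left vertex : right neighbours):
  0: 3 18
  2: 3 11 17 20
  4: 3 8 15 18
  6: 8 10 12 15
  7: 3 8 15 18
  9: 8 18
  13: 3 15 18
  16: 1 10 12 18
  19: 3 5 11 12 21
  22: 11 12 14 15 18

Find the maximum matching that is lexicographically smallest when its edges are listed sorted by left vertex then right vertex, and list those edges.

Lex-smallest maximum matching: {(0,3), (2,11), (4,8), (6,10), (7,15), (9,18), (16,1), (19,5), (22,12)}

|M| = 9 (so the lex-smallest maximum matching has 9 edges)
process left vertices in ascending order; for each, take the smallest-labelled available neighbour that still permits 9 edges overall, or leave it unmatched if none does
lex-smallest matching: {0-3, 2-11, 4-8, 6-10, 7-15, 9-18, 16-1, 19-5, 22-12}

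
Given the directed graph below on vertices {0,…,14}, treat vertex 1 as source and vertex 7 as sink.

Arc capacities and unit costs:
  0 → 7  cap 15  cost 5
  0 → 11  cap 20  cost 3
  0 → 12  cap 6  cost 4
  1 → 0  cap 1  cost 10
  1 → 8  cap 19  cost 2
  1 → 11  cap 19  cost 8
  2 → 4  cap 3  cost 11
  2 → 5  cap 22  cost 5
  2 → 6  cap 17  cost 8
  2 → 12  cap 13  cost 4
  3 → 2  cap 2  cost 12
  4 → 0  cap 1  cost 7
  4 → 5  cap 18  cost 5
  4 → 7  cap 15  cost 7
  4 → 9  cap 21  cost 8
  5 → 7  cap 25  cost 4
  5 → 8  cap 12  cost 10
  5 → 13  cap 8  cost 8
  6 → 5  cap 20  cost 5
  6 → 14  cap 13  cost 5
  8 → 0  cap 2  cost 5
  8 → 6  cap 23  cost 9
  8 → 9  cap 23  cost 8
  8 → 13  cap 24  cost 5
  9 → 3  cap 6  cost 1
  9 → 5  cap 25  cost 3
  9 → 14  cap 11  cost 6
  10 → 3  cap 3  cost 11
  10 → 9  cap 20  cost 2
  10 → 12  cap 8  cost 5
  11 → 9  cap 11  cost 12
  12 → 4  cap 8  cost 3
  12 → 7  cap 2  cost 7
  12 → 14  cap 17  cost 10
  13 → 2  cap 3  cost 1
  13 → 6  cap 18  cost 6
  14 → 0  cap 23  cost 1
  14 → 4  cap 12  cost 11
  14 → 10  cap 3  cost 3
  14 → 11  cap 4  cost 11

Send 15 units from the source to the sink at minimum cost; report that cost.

Minimum cost for 15 units: 243

shortest-cost path #1: 1→8→0→7 push 2 @ unit cost 12 (adds 24)
shortest-cost path #2: 1→0→7 push 1 @ unit cost 15 (adds 15)
shortest-cost path #3: 1→8→9→5→7 push 12 @ unit cost 17 (adds 204)
total cost = 243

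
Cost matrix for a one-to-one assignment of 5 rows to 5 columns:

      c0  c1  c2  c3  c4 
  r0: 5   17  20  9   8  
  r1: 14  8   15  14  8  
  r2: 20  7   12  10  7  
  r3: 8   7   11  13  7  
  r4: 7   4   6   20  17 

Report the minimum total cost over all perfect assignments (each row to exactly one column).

Minimum assignment cost: 36

one of 2 optimal assignments: row0→col0 (cost 5), row1→col1 (cost 8), row2→col3 (cost 10), row3→col4 (cost 7), row4→col2 (cost 6)
total = 5 + 8 + 10 + 7 + 6 = 36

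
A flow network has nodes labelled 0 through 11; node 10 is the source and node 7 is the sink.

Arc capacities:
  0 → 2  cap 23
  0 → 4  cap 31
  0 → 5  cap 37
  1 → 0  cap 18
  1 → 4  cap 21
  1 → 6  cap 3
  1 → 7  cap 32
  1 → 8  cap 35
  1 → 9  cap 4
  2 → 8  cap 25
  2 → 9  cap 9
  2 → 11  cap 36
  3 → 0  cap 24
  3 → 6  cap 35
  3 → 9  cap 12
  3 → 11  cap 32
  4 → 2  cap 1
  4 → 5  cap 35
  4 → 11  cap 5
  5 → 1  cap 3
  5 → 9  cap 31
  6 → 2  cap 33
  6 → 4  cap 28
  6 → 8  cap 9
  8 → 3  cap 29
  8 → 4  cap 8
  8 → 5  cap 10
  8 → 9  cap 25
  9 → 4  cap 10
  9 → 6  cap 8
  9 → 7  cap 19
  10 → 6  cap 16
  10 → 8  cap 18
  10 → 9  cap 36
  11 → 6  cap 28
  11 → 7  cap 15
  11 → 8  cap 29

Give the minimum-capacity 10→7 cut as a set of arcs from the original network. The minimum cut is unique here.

Min-cut arcs: {(5,1), (9,7), (11,7)} (total capacity 37)

augment #1: 10→9→7 push 19
augment #2: 10→6→2→11→7 push 15
augment #3: 10→8→5→1→7 push 3
max flow = 37; residual-reachable set from 10 gives S-side
cut edges (S→T): {(5,1), (9,7), (11,7)} total cap 37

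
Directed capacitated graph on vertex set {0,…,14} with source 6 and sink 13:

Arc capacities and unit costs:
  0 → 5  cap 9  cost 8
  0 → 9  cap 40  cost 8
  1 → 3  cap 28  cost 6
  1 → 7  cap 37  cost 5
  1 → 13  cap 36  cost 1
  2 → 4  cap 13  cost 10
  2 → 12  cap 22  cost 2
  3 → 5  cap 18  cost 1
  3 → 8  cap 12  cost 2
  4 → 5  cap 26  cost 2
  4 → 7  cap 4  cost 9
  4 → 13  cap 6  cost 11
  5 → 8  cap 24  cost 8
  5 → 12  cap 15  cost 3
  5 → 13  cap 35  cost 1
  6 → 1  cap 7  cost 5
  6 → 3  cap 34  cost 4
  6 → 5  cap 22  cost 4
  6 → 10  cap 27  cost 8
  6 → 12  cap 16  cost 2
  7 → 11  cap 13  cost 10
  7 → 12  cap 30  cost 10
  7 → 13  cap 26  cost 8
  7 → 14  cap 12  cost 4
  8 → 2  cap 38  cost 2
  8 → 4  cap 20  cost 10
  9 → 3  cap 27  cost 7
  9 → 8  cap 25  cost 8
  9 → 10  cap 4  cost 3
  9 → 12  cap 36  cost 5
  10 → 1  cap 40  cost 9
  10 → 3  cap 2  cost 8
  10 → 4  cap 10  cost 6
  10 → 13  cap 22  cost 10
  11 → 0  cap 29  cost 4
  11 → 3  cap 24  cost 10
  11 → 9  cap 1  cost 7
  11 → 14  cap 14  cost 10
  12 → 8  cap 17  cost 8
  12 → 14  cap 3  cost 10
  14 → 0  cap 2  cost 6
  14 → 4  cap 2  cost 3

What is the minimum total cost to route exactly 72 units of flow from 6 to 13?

Minimum cost for 72 units: 795

shortest-cost path #1: 6→5→13 push 22 @ unit cost 5 (adds 110)
shortest-cost path #2: 6→1→13 push 7 @ unit cost 6 (adds 42)
shortest-cost path #3: 6→3→5→13 push 13 @ unit cost 6 (adds 78)
shortest-cost path #4: 6→10→13 push 22 @ unit cost 18 (adds 396)
shortest-cost path #5: 6→10→1→13 push 5 @ unit cost 18 (adds 90)
shortest-cost path #6: 6→12→14→4→13 push 2 @ unit cost 26 (adds 52)
shortest-cost path #7: 6→3→8→4→13 push 1 @ unit cost 27 (adds 27)
total cost = 795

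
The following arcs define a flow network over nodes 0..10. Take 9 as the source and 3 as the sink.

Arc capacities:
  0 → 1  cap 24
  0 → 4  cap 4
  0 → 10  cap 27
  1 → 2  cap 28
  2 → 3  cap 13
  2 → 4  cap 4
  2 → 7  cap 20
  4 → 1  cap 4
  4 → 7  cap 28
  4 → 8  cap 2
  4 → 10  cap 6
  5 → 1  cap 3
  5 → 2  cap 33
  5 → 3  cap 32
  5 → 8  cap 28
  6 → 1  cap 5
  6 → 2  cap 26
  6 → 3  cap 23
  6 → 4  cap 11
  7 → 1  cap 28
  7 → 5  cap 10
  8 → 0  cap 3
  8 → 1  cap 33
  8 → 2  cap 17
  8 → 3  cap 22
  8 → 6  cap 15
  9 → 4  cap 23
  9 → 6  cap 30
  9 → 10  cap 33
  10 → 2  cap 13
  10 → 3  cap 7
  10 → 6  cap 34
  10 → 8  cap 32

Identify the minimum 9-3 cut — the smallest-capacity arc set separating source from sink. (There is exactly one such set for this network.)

augment #1: 9→6→3 push 23
augment #2: 9→10→3 push 7
augment #3: 9→4→8→3 push 2
augment #4: 9→6→2→3 push 7
augment #5: 9→10→2→3 push 6
augment #6: 9→10→8→3 push 20
augment #7: 9→4→7→5→3 push 10
max flow = 75; residual-reachable set from 9 gives S-side
cut edges (S→T): {(2,3), (6,3), (7,5), (8,3), (10,3)} total cap 75

Min-cut arcs: {(2,3), (6,3), (7,5), (8,3), (10,3)} (total capacity 75)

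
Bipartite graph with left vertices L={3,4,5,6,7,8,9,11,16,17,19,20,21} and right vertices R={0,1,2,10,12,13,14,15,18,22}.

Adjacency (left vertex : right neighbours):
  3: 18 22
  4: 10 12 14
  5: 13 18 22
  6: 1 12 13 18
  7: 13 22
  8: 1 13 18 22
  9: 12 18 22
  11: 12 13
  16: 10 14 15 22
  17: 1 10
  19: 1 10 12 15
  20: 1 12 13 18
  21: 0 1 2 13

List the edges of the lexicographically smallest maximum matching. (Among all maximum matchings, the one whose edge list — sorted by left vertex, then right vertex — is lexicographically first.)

Lex-smallest maximum matching: {(3,18), (4,10), (5,13), (6,1), (7,22), (9,12), (16,14), (19,15), (21,0)}

|M| = 9 (so the lex-smallest maximum matching has 9 edges)
process left vertices in ascending order; for each, take the smallest-labelled available neighbour that still permits 9 edges overall, or leave it unmatched if none does
lex-smallest matching: {3-18, 4-10, 5-13, 6-1, 7-22, 9-12, 16-14, 19-15, 21-0}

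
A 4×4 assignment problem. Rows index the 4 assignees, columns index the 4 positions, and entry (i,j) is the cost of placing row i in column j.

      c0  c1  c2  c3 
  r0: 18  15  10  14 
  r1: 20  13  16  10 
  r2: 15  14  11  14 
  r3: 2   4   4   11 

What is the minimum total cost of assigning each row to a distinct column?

optimal assignment: row0→col2 (cost 10), row1→col3 (cost 10), row2→col1 (cost 14), row3→col0 (cost 2)
total = 10 + 10 + 14 + 2 = 36

Minimum assignment cost: 36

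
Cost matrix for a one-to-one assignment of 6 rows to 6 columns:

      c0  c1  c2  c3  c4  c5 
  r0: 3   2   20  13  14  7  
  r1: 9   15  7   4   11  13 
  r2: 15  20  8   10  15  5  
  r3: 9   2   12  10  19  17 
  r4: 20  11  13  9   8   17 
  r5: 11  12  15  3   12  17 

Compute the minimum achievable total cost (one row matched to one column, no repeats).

Minimum assignment cost: 28

optimal assignment: row0→col0 (cost 3), row1→col2 (cost 7), row2→col5 (cost 5), row3→col1 (cost 2), row4→col4 (cost 8), row5→col3 (cost 3)
total = 3 + 7 + 5 + 2 + 8 + 3 = 28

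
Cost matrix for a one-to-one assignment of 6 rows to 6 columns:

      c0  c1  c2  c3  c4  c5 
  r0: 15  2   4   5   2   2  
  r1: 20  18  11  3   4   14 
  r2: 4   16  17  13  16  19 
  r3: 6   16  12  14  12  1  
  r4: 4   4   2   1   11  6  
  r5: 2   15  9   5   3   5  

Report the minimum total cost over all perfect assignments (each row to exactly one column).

optimal assignment: row0→col1 (cost 2), row1→col3 (cost 3), row2→col0 (cost 4), row3→col5 (cost 1), row4→col2 (cost 2), row5→col4 (cost 3)
total = 2 + 3 + 4 + 1 + 2 + 3 = 15

Minimum assignment cost: 15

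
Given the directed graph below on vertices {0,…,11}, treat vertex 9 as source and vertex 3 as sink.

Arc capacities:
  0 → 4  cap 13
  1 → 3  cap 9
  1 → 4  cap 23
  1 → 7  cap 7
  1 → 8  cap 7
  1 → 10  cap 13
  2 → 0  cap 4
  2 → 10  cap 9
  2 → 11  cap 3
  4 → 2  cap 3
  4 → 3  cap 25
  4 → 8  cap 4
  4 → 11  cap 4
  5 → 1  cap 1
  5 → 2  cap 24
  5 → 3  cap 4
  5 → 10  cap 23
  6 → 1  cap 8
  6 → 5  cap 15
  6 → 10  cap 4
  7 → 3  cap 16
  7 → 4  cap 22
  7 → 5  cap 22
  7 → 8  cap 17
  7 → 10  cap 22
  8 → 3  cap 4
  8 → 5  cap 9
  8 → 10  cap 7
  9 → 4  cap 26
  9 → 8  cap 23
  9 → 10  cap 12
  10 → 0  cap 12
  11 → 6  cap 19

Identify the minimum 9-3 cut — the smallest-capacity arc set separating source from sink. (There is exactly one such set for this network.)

Min-cut arcs: {(2,11), (4,3), (4,11), (5,1), (5,3), (8,3)} (total capacity 41)

augment #1: 9→4→3 push 25
augment #2: 9→8→3 push 4
augment #3: 9→8→5→3 push 4
augment #4: 9→8→5→1→3 push 1
augment #5: 9→4→11→6→1→3 push 1
augment #6: 9→8→5→2→11→6→1→3 push 3
augment #7: 9→10→0→4→11→6→1→3 push 3
max flow = 41; residual-reachable set from 9 gives S-side
cut edges (S→T): {(2,11), (4,3), (4,11), (5,1), (5,3), (8,3)} total cap 41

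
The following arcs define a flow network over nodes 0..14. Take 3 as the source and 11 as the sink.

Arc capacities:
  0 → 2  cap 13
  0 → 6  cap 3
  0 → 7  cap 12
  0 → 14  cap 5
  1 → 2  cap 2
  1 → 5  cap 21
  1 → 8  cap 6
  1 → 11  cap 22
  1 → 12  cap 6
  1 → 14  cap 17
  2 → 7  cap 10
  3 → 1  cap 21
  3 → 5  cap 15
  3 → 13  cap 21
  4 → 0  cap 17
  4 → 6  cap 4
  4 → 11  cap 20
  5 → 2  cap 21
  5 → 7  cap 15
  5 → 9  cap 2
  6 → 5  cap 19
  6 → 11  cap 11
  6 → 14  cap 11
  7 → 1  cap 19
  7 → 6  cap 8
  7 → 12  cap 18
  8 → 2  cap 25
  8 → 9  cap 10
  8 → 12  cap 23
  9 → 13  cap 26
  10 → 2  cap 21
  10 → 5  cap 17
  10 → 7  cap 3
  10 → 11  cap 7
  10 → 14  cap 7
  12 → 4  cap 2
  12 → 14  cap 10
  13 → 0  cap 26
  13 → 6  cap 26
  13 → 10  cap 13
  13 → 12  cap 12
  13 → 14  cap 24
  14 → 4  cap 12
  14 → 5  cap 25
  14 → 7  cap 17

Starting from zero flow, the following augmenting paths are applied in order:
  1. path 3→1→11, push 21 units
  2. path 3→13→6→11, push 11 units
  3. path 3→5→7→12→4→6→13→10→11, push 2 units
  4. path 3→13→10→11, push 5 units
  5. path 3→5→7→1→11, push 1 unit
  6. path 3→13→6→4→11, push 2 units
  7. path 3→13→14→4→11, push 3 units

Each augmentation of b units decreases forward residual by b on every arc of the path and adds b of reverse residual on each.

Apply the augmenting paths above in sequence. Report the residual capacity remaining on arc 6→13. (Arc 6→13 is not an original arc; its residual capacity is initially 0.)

after path 1 (3→1→11, push 21): res(6,13)=0
after path 2 (3→13→6→11, push 11): res(6,13)=11
after path 3 (3→5→7→12→4→6→13→10→11, push 2): res(6,13)=9
after path 4 (3→13→10→11, push 5): res(6,13)=9
after path 5 (3→5→7→1→11, push 1): res(6,13)=9
after path 6 (3→13→6→4→11, push 2): res(6,13)=11
after path 7 (3→13→14→4→11, push 3): res(6,13)=11

Residual capacity of (6,13): 11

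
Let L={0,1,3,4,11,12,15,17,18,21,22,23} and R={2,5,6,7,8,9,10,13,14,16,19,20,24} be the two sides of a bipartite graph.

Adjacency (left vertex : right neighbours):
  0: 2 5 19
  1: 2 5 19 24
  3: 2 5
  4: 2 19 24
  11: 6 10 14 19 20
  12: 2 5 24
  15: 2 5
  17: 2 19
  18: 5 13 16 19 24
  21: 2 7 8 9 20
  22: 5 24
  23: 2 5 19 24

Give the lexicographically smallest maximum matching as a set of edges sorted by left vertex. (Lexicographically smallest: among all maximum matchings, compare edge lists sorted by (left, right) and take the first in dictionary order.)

Lex-smallest maximum matching: {(0,2), (1,5), (4,19), (11,6), (12,24), (18,13), (21,7)}

|M| = 7 (so the lex-smallest maximum matching has 7 edges)
process left vertices in ascending order; for each, take the smallest-labelled available neighbour that still permits 7 edges overall, or leave it unmatched if none does
lex-smallest matching: {0-2, 1-5, 4-19, 11-6, 12-24, 18-13, 21-7}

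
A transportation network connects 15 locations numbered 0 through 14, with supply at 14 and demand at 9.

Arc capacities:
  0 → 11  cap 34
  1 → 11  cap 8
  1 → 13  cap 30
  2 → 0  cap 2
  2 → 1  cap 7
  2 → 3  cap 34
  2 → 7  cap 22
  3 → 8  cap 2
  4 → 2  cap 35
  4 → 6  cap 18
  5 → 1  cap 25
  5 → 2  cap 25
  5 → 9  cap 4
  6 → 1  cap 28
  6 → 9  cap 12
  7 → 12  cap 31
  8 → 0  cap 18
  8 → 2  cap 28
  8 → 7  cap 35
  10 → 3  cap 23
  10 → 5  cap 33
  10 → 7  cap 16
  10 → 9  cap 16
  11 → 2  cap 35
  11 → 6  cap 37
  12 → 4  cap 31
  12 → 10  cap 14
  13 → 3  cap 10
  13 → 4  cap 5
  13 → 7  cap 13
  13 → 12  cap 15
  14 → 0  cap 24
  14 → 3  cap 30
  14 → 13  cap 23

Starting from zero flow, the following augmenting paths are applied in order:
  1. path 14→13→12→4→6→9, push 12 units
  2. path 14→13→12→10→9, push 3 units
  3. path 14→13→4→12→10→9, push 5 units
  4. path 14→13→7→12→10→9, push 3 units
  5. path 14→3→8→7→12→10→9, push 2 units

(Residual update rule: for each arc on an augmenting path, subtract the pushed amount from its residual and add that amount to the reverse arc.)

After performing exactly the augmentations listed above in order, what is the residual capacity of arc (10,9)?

after path 1 (14→13→12→4→6→9, push 12): res(10,9)=16
after path 2 (14→13→12→10→9, push 3): res(10,9)=13
after path 3 (14→13→4→12→10→9, push 5): res(10,9)=8
after path 4 (14→13→7→12→10→9, push 3): res(10,9)=5
after path 5 (14→3→8→7→12→10→9, push 2): res(10,9)=3

Residual capacity of (10,9): 3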